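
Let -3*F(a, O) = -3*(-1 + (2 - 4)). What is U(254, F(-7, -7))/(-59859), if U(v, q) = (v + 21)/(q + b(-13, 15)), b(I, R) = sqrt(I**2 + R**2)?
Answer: -5/139671 - 5*sqrt(394)/419013 ≈ -0.00027266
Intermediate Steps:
F(a, O) = -3 (F(a, O) = -(-1)*(-1 + (2 - 4)) = -(-1)*(-1 - 2) = -(-1)*(-3) = -1/3*9 = -3)
U(v, q) = (21 + v)/(q + sqrt(394)) (U(v, q) = (v + 21)/(q + sqrt((-13)**2 + 15**2)) = (21 + v)/(q + sqrt(169 + 225)) = (21 + v)/(q + sqrt(394)))
U(254, F(-7, -7))/(-59859) = ((21 + 254)/(-3 + sqrt(394)))/(-59859) = (275/(-3 + sqrt(394)))*(-1/59859) = -275/(59859*(-3 + sqrt(394)))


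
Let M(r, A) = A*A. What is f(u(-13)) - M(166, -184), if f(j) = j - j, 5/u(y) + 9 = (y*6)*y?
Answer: -33856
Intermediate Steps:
M(r, A) = A**2
u(y) = 5/(-9 + 6*y**2) (u(y) = 5/(-9 + (y*6)*y) = 5/(-9 + (6*y)*y) = 5/(-9 + 6*y**2))
f(j) = 0
f(u(-13)) - M(166, -184) = 0 - 1*(-184)**2 = 0 - 1*33856 = 0 - 33856 = -33856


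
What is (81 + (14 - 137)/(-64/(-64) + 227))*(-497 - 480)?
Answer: -5974355/76 ≈ -78610.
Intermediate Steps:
(81 + (14 - 137)/(-64/(-64) + 227))*(-497 - 480) = (81 - 123/(-64*(-1/64) + 227))*(-977) = (81 - 123/(1 + 227))*(-977) = (81 - 123/228)*(-977) = (81 - 123*1/228)*(-977) = (81 - 41/76)*(-977) = (6115/76)*(-977) = -5974355/76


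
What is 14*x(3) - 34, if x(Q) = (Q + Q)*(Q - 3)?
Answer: -34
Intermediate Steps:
x(Q) = 2*Q*(-3 + Q) (x(Q) = (2*Q)*(-3 + Q) = 2*Q*(-3 + Q))
14*x(3) - 34 = 14*(2*3*(-3 + 3)) - 34 = 14*(2*3*0) - 34 = 14*0 - 34 = 0 - 34 = -34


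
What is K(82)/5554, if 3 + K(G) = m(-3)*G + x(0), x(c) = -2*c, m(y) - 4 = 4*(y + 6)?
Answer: 1309/5554 ≈ 0.23569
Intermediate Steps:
m(y) = 28 + 4*y (m(y) = 4 + 4*(y + 6) = 4 + 4*(6 + y) = 4 + (24 + 4*y) = 28 + 4*y)
K(G) = -3 + 16*G (K(G) = -3 + ((28 + 4*(-3))*G - 2*0) = -3 + ((28 - 12)*G + 0) = -3 + (16*G + 0) = -3 + 16*G)
K(82)/5554 = (-3 + 16*82)/5554 = (-3 + 1312)*(1/5554) = 1309*(1/5554) = 1309/5554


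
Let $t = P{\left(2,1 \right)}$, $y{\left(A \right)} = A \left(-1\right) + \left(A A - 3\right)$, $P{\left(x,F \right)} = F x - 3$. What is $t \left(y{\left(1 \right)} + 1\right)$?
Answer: $2$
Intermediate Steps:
$P{\left(x,F \right)} = -3 + F x$
$y{\left(A \right)} = -3 + A^{2} - A$ ($y{\left(A \right)} = - A + \left(A^{2} - 3\right) = - A + \left(-3 + A^{2}\right) = -3 + A^{2} - A$)
$t = -1$ ($t = -3 + 1 \cdot 2 = -3 + 2 = -1$)
$t \left(y{\left(1 \right)} + 1\right) = - (\left(-3 + 1^{2} - 1\right) + 1) = - (\left(-3 + 1 - 1\right) + 1) = - (-3 + 1) = \left(-1\right) \left(-2\right) = 2$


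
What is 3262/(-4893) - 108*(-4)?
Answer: 1294/3 ≈ 431.33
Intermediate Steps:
3262/(-4893) - 108*(-4) = 3262*(-1/4893) - 1*(-432) = -2/3 + 432 = 1294/3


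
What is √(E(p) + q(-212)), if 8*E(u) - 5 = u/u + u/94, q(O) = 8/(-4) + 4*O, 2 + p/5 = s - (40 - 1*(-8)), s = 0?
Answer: I*√30027642/188 ≈ 29.148*I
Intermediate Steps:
p = -250 (p = -10 + 5*(0 - (40 - 1*(-8))) = -10 + 5*(0 - (40 + 8)) = -10 + 5*(0 - 1*48) = -10 + 5*(0 - 48) = -10 + 5*(-48) = -10 - 240 = -250)
q(O) = -2 + 4*O (q(O) = 8*(-¼) + 4*O = -2 + 4*O)
E(u) = ¾ + u/752 (E(u) = 5/8 + (u/u + u/94)/8 = 5/8 + (1 + u*(1/94))/8 = 5/8 + (1 + u/94)/8 = 5/8 + (⅛ + u/752) = ¾ + u/752)
√(E(p) + q(-212)) = √((¾ + (1/752)*(-250)) + (-2 + 4*(-212))) = √((¾ - 125/376) + (-2 - 848)) = √(157/376 - 850) = √(-319443/376) = I*√30027642/188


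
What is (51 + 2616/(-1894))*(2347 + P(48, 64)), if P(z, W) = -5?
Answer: 110048238/947 ≈ 1.1621e+5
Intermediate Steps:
(51 + 2616/(-1894))*(2347 + P(48, 64)) = (51 + 2616/(-1894))*(2347 - 5) = (51 + 2616*(-1/1894))*2342 = (51 - 1308/947)*2342 = (46989/947)*2342 = 110048238/947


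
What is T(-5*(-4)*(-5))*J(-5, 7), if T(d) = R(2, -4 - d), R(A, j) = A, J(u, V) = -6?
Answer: -12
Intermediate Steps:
T(d) = 2
T(-5*(-4)*(-5))*J(-5, 7) = 2*(-6) = -12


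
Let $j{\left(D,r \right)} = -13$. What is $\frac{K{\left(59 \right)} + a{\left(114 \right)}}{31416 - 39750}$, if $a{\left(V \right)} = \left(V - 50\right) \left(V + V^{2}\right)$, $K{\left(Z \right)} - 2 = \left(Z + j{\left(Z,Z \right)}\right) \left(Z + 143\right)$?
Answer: $- \frac{141389}{1389} \approx -101.79$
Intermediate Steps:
$K{\left(Z \right)} = 2 + \left(-13 + Z\right) \left(143 + Z\right)$ ($K{\left(Z \right)} = 2 + \left(Z - 13\right) \left(Z + 143\right) = 2 + \left(-13 + Z\right) \left(143 + Z\right)$)
$a{\left(V \right)} = \left(-50 + V\right) \left(V + V^{2}\right)$
$\frac{K{\left(59 \right)} + a{\left(114 \right)}}{31416 - 39750} = \frac{\left(-1857 + 59^{2} + 130 \cdot 59\right) + 114 \left(-50 + 114^{2} - 5586\right)}{31416 - 39750} = \frac{\left(-1857 + 3481 + 7670\right) + 114 \left(-50 + 12996 - 5586\right)}{-8334} = \left(9294 + 114 \cdot 7360\right) \left(- \frac{1}{8334}\right) = \left(9294 + 839040\right) \left(- \frac{1}{8334}\right) = 848334 \left(- \frac{1}{8334}\right) = - \frac{141389}{1389}$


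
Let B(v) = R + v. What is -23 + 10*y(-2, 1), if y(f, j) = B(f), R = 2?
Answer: -23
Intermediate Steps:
B(v) = 2 + v
y(f, j) = 2 + f
-23 + 10*y(-2, 1) = -23 + 10*(2 - 2) = -23 + 10*0 = -23 + 0 = -23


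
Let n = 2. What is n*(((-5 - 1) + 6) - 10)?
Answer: -20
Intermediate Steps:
n*(((-5 - 1) + 6) - 10) = 2*(((-5 - 1) + 6) - 10) = 2*((-6 + 6) - 10) = 2*(0 - 10) = 2*(-10) = -20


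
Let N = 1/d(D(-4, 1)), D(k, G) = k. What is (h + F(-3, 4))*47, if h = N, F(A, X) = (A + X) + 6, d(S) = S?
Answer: 1269/4 ≈ 317.25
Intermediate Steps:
F(A, X) = 6 + A + X
N = -¼ (N = 1/(-4) = -¼ ≈ -0.25000)
h = -¼ ≈ -0.25000
(h + F(-3, 4))*47 = (-¼ + (6 - 3 + 4))*47 = (-¼ + 7)*47 = (27/4)*47 = 1269/4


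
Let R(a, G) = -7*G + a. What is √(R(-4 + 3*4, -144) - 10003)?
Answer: I*√8987 ≈ 94.8*I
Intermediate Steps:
R(a, G) = a - 7*G
√(R(-4 + 3*4, -144) - 10003) = √(((-4 + 3*4) - 7*(-144)) - 10003) = √(((-4 + 12) + 1008) - 10003) = √((8 + 1008) - 10003) = √(1016 - 10003) = √(-8987) = I*√8987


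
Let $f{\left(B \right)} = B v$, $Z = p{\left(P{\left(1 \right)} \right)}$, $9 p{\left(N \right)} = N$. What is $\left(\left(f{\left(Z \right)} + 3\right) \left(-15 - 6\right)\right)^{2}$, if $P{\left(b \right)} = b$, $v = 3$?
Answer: $4900$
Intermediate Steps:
$p{\left(N \right)} = \frac{N}{9}$
$Z = \frac{1}{9}$ ($Z = \frac{1}{9} \cdot 1 = \frac{1}{9} \approx 0.11111$)
$f{\left(B \right)} = 3 B$ ($f{\left(B \right)} = B 3 = 3 B$)
$\left(\left(f{\left(Z \right)} + 3\right) \left(-15 - 6\right)\right)^{2} = \left(\left(3 \cdot \frac{1}{9} + 3\right) \left(-15 - 6\right)\right)^{2} = \left(\left(\frac{1}{3} + 3\right) \left(-21\right)\right)^{2} = \left(\frac{10}{3} \left(-21\right)\right)^{2} = \left(-70\right)^{2} = 4900$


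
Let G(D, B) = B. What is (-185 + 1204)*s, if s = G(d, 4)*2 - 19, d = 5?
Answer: -11209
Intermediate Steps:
s = -11 (s = 4*2 - 19 = 8 - 19 = -11)
(-185 + 1204)*s = (-185 + 1204)*(-11) = 1019*(-11) = -11209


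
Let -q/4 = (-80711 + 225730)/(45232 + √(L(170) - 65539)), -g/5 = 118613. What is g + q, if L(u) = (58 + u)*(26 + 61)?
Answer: -1213425086177887/2045979527 + 580076*I*√45703/2045979527 ≈ -5.9308e+5 + 0.060612*I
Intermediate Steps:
g = -593065 (g = -5*118613 = -593065)
L(u) = 5046 + 87*u (L(u) = (58 + u)*87 = 5046 + 87*u)
q = -580076/(45232 + I*√45703) (q = -4*(-80711 + 225730)/(45232 + √((5046 + 87*170) - 65539)) = -580076/(45232 + √((5046 + 14790) - 65539)) = -580076/(45232 + √(19836 - 65539)) = -580076/(45232 + √(-45703)) = -580076/(45232 + I*√45703) ≈ -12.824 + 0.060612*I)
g + q = -593065 + (-26237997632/2045979527 + 580076*I*√45703/2045979527) = -1213425086177887/2045979527 + 580076*I*√45703/2045979527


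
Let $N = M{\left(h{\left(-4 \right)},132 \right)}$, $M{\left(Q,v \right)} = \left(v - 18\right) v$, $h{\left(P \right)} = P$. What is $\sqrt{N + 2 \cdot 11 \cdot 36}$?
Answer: $12 \sqrt{110} \approx 125.86$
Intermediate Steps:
$M{\left(Q,v \right)} = v \left(-18 + v\right)$ ($M{\left(Q,v \right)} = \left(-18 + v\right) v = v \left(-18 + v\right)$)
$N = 15048$ ($N = 132 \left(-18 + 132\right) = 132 \cdot 114 = 15048$)
$\sqrt{N + 2 \cdot 11 \cdot 36} = \sqrt{15048 + 2 \cdot 11 \cdot 36} = \sqrt{15048 + 22 \cdot 36} = \sqrt{15048 + 792} = \sqrt{15840} = 12 \sqrt{110}$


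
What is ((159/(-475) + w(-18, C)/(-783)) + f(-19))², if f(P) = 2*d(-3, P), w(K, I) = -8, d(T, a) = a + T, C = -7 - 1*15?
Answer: 271768314247609/138328205625 ≈ 1964.7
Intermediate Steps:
C = -22 (C = -7 - 15 = -22)
d(T, a) = T + a
f(P) = -6 + 2*P (f(P) = 2*(-3 + P) = -6 + 2*P)
((159/(-475) + w(-18, C)/(-783)) + f(-19))² = ((159/(-475) - 8/(-783)) + (-6 + 2*(-19)))² = ((159*(-1/475) - 8*(-1/783)) + (-6 - 38))² = ((-159/475 + 8/783) - 44)² = (-120697/371925 - 44)² = (-16485397/371925)² = 271768314247609/138328205625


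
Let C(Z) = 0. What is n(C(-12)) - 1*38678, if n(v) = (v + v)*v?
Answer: -38678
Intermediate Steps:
n(v) = 2*v² (n(v) = (2*v)*v = 2*v²)
n(C(-12)) - 1*38678 = 2*0² - 1*38678 = 2*0 - 38678 = 0 - 38678 = -38678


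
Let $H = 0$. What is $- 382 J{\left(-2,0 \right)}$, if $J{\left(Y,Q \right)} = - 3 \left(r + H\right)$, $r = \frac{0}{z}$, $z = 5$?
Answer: $0$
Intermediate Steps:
$r = 0$ ($r = \frac{0}{5} = 0 \cdot \frac{1}{5} = 0$)
$J{\left(Y,Q \right)} = 0$ ($J{\left(Y,Q \right)} = - 3 \left(0 + 0\right) = \left(-3\right) 0 = 0$)
$- 382 J{\left(-2,0 \right)} = \left(-382\right) 0 = 0$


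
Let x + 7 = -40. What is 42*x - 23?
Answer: -1997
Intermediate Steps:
x = -47 (x = -7 - 40 = -47)
42*x - 23 = 42*(-47) - 23 = -1974 - 23 = -1997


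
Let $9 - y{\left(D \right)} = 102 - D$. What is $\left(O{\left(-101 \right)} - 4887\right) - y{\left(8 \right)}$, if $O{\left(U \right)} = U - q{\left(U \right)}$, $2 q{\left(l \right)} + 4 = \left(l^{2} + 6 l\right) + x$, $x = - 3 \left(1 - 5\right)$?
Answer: $- \frac{19409}{2} \approx -9704.5$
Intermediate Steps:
$x = 12$ ($x = \left(-3\right) \left(-4\right) = 12$)
$q{\left(l \right)} = 4 + \frac{l^{2}}{2} + 3 l$ ($q{\left(l \right)} = -2 + \frac{\left(l^{2} + 6 l\right) + 12}{2} = -2 + \frac{12 + l^{2} + 6 l}{2} = -2 + \left(6 + \frac{l^{2}}{2} + 3 l\right) = 4 + \frac{l^{2}}{2} + 3 l$)
$O{\left(U \right)} = -4 - 2 U - \frac{U^{2}}{2}$ ($O{\left(U \right)} = U - \left(4 + \frac{U^{2}}{2} + 3 U\right) = -4 - 2 U - \frac{U^{2}}{2}$)
$y{\left(D \right)} = -93 + D$ ($y{\left(D \right)} = 9 - \left(102 - D\right) = 9 + \left(-102 + D\right) = -93 + D$)
$\left(O{\left(-101 \right)} - 4887\right) - y{\left(8 \right)} = \left(\left(-4 - -202 - \frac{\left(-101\right)^{2}}{2}\right) - 4887\right) - \left(-93 + 8\right) = \left(\left(-4 + 202 - \frac{10201}{2}\right) - 4887\right) - -85 = \left(\left(-4 + 202 - \frac{10201}{2}\right) - 4887\right) + 85 = \left(- \frac{9805}{2} - 4887\right) + 85 = - \frac{19579}{2} + 85 = - \frac{19409}{2}$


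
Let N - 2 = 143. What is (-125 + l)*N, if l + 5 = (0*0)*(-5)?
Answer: -18850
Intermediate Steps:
N = 145 (N = 2 + 143 = 145)
l = -5 (l = -5 + (0*0)*(-5) = -5 + 0*(-5) = -5 + 0 = -5)
(-125 + l)*N = (-125 - 5)*145 = -130*145 = -18850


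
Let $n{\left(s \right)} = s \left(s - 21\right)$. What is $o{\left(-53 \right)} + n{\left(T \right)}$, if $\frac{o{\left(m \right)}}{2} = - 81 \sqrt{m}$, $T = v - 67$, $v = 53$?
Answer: $490 - 162 i \sqrt{53} \approx 490.0 - 1179.4 i$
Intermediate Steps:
$T = -14$ ($T = 53 - 67 = -14$)
$o{\left(m \right)} = - 162 \sqrt{m}$ ($o{\left(m \right)} = 2 \left(- 81 \sqrt{m}\right) = - 162 \sqrt{m}$)
$n{\left(s \right)} = s \left(-21 + s\right)$
$o{\left(-53 \right)} + n{\left(T \right)} = - 162 \sqrt{-53} - 14 \left(-21 - 14\right) = - 162 i \sqrt{53} - -490 = - 162 i \sqrt{53} + 490 = 490 - 162 i \sqrt{53}$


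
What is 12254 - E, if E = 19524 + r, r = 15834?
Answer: -23104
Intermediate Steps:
E = 35358 (E = 19524 + 15834 = 35358)
12254 - E = 12254 - 1*35358 = 12254 - 35358 = -23104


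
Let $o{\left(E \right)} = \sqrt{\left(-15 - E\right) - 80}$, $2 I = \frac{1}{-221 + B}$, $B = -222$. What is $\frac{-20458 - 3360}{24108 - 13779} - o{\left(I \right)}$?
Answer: $- \frac{23818}{10329} - \frac{i \sqrt{74573734}}{886} \approx -2.3059 - 9.7467 i$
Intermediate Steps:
$I = - \frac{1}{886}$ ($I = \frac{1}{2 \left(-221 - 222\right)} = \frac{1}{2 \left(-443\right)} = \frac{1}{2} \left(- \frac{1}{443}\right) = - \frac{1}{886} \approx -0.0011287$)
$o{\left(E \right)} = \sqrt{-95 - E}$
$\frac{-20458 - 3360}{24108 - 13779} - o{\left(I \right)} = \frac{-20458 - 3360}{24108 - 13779} - \sqrt{-95 - - \frac{1}{886}} = - \frac{23818}{10329} - \sqrt{-95 + \frac{1}{886}} = \left(-23818\right) \frac{1}{10329} - \sqrt{- \frac{84169}{886}} = - \frac{23818}{10329} - \frac{i \sqrt{74573734}}{886}$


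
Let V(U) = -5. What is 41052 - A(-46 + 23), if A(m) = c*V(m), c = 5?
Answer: 41077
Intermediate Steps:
A(m) = -25 (A(m) = 5*(-5) = -25)
41052 - A(-46 + 23) = 41052 - 1*(-25) = 41052 + 25 = 41077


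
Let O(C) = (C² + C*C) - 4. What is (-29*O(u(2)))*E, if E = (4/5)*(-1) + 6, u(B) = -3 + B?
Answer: 1508/5 ≈ 301.60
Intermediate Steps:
O(C) = -4 + 2*C² (O(C) = (C² + C²) - 4 = 2*C² - 4 = -4 + 2*C²)
E = 26/5 (E = (4*(⅕))*(-1) + 6 = (⅘)*(-1) + 6 = -⅘ + 6 = 26/5 ≈ 5.2000)
(-29*O(u(2)))*E = -29*(-4 + 2*(-3 + 2)²)*(26/5) = -29*(-4 + 2*(-1)²)*(26/5) = -29*(-4 + 2*1)*(26/5) = -29*(-4 + 2)*(26/5) = -29*(-2)*(26/5) = 58*(26/5) = 1508/5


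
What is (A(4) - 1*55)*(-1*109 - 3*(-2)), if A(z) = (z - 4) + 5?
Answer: 5150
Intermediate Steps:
A(z) = 1 + z (A(z) = (-4 + z) + 5 = 1 + z)
(A(4) - 1*55)*(-1*109 - 3*(-2)) = ((1 + 4) - 1*55)*(-1*109 - 3*(-2)) = (5 - 55)*(-109 + 6) = -50*(-103) = 5150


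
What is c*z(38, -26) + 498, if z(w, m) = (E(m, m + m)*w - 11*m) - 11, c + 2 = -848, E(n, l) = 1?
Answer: -265552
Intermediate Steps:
c = -850 (c = -2 - 848 = -850)
z(w, m) = -11 + w - 11*m (z(w, m) = (1*w - 11*m) - 11 = (w - 11*m) - 11 = -11 + w - 11*m)
c*z(38, -26) + 498 = -850*(-11 + 38 - 11*(-26)) + 498 = -850*(-11 + 38 + 286) + 498 = -850*313 + 498 = -266050 + 498 = -265552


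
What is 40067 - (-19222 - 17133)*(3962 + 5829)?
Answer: 355991872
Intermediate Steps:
40067 - (-19222 - 17133)*(3962 + 5829) = 40067 - (-36355)*9791 = 40067 - 1*(-355951805) = 40067 + 355951805 = 355991872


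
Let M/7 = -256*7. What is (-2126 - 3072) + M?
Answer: -17742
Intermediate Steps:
M = -12544 (M = 7*(-256*7) = 7*(-1792) = -12544)
(-2126 - 3072) + M = (-2126 - 3072) - 12544 = -5198 - 12544 = -17742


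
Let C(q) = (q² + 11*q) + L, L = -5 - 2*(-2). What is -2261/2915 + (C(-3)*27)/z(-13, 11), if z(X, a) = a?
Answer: -181136/2915 ≈ -62.139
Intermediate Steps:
L = -1 (L = -5 + 4 = -1)
C(q) = -1 + q² + 11*q (C(q) = (q² + 11*q) - 1 = -1 + q² + 11*q)
-2261/2915 + (C(-3)*27)/z(-13, 11) = -2261/2915 + ((-1 + (-3)² + 11*(-3))*27)/11 = -2261*1/2915 + ((-1 + 9 - 33)*27)*(1/11) = -2261/2915 - 25*27*(1/11) = -2261/2915 - 675*1/11 = -2261/2915 - 675/11 = -181136/2915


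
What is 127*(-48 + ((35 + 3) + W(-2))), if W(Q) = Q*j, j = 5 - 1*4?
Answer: -1524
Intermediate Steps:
j = 1 (j = 5 - 4 = 1)
W(Q) = Q (W(Q) = Q*1 = Q)
127*(-48 + ((35 + 3) + W(-2))) = 127*(-48 + ((35 + 3) - 2)) = 127*(-48 + (38 - 2)) = 127*(-48 + 36) = 127*(-12) = -1524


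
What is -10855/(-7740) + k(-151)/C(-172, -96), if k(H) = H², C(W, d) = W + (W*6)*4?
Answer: -75467/19350 ≈ -3.9001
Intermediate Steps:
C(W, d) = 25*W (C(W, d) = W + (6*W)*4 = W + 24*W = 25*W)
-10855/(-7740) + k(-151)/C(-172, -96) = -10855/(-7740) + (-151)²/((25*(-172))) = -10855*(-1/7740) + 22801/(-4300) = 2171/1548 + 22801*(-1/4300) = 2171/1548 - 22801/4300 = -75467/19350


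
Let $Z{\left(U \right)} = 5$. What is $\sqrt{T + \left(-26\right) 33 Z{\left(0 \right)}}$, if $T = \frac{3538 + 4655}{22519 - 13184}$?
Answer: $\frac{3 i \sqrt{41529295955}}{9335} \approx 65.491 i$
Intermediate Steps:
$T = \frac{8193}{9335} \approx 0.87766$
$\sqrt{T + \left(-26\right) 33 Z{\left(0 \right)}} = \sqrt{\frac{8193}{9335} + \left(-26\right) 33 \cdot 5} = \sqrt{\frac{8193}{9335} - 4290} = \sqrt{- \frac{40038957}{9335}} = \frac{3 i \sqrt{41529295955}}{9335}$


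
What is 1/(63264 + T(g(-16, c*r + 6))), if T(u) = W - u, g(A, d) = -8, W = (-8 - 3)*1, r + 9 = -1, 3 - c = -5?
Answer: 1/63261 ≈ 1.5808e-5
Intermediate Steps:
c = 8 (c = 3 - 1*(-5) = 3 + 5 = 8)
r = -10 (r = -9 - 1 = -10)
W = -11 (W = -11*1 = -11)
T(u) = -11 - u
1/(63264 + T(g(-16, c*r + 6))) = 1/(63264 + (-11 - 1*(-8))) = 1/(63264 + (-11 + 8)) = 1/(63264 - 3) = 1/63261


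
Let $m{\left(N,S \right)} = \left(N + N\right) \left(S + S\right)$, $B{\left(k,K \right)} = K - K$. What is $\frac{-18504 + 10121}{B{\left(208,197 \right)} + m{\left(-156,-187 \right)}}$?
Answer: $- \frac{8383}{116688} \approx -0.071841$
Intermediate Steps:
$B{\left(k,K \right)} = 0$
$m{\left(N,S \right)} = 4 N S$ ($m{\left(N,S \right)} = 2 N 2 S = 4 N S$)
$\frac{-18504 + 10121}{B{\left(208,197 \right)} + m{\left(-156,-187 \right)}} = \frac{-18504 + 10121}{0 + 4 \left(-156\right) \left(-187\right)} = - \frac{8383}{0 + 116688} = - \frac{8383}{116688}$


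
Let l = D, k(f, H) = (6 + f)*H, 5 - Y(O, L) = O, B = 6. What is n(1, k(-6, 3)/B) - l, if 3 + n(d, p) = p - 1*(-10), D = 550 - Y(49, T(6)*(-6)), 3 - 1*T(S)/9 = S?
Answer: -587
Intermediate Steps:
T(S) = 27 - 9*S
Y(O, L) = 5 - O
k(f, H) = H*(6 + f)
D = 594 (D = 550 - (5 - 1*49) = 550 - (5 - 49) = 550 - 1*(-44) = 550 + 44 = 594)
n(d, p) = 7 + p (n(d, p) = -3 + (p - 1*(-10)) = -3 + (p + 10) = -3 + (10 + p) = 7 + p)
l = 594
n(1, k(-6, 3)/B) - l = (7 + (3*(6 - 6))/6) - 1*594 = (7 + (3*0)*(⅙)) - 594 = (7 + 0*(⅙)) - 594 = (7 + 0) - 594 = 7 - 594 = -587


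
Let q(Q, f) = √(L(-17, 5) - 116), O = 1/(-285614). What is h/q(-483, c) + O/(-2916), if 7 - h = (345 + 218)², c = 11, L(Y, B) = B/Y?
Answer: 1/832850424 + 105654*I*√33609/659 ≈ 1.2007e-9 + 29392.0*I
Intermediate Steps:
O = -1/285614 ≈ -3.5012e-6
h = -316962 (h = 7 - (345 + 218)² = 7 - 1*563² = 7 - 1*316969 = 7 - 316969 = -316962)
q(Q, f) = I*√33609/17 (q(Q, f) = √(5/(-17) - 116) = √(5*(-1/17) - 116) = √(-5/17 - 116) = √(-1977/17) = I*√33609/17)
h/q(-483, c) + O/(-2916) = -316962*(-I*√33609/1977) - 1/285614/(-2916) = -(-105654)*I*√33609/659 - 1/285614*(-1/2916) = 105654*I*√33609/659 + 1/832850424 = 1/832850424 + 105654*I*√33609/659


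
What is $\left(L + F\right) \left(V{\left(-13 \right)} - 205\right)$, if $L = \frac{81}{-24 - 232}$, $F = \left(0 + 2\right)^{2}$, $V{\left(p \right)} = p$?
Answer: $- \frac{102787}{128} \approx -803.02$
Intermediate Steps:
$F = 4$ ($F = 2^{2} = 4$)
$L = - \frac{81}{256}$ ($L = \frac{81}{-24 - 232} = \frac{81}{-256} = 81 \left(- \frac{1}{256}\right) = - \frac{81}{256} \approx -0.31641$)
$\left(L + F\right) \left(V{\left(-13 \right)} - 205\right) = \left(- \frac{81}{256} + 4\right) \left(-13 - 205\right) = \frac{943}{256} \left(-218\right) = - \frac{102787}{128}$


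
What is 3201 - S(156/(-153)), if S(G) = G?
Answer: 163303/51 ≈ 3202.0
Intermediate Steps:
3201 - S(156/(-153)) = 3201 - 156/(-153) = 3201 - 156*(-1)/153 = 3201 - 1*(-52/51) = 3201 + 52/51 = 163303/51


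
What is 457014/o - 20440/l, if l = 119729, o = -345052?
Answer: -30885346043/20656365454 ≈ -1.4952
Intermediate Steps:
457014/o - 20440/l = 457014/(-345052) - 20440/119729 = 457014*(-1/345052) - 20440*1/119729 = -228507/172526 - 20440/119729 = -30885346043/20656365454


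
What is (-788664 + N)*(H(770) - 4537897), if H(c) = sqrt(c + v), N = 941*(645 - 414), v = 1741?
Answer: 2592468790821 - 5141637*sqrt(31) ≈ 2.5924e+12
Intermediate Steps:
N = 217371 (N = 941*231 = 217371)
H(c) = sqrt(1741 + c) (H(c) = sqrt(c + 1741) = sqrt(1741 + c))
(-788664 + N)*(H(770) - 4537897) = (-788664 + 217371)*(sqrt(1741 + 770) - 4537897) = -571293*(sqrt(2511) - 4537897) = -571293*(9*sqrt(31) - 4537897) = -571293*(-4537897 + 9*sqrt(31)) = 2592468790821 - 5141637*sqrt(31)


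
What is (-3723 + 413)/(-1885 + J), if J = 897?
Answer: 1655/494 ≈ 3.3502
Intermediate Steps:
(-3723 + 413)/(-1885 + J) = (-3723 + 413)/(-1885 + 897) = -3310/(-988) = -3310*(-1/988) = 1655/494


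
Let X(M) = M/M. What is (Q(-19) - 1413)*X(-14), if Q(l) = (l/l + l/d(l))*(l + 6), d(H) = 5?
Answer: -6883/5 ≈ -1376.6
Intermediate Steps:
X(M) = 1
Q(l) = (1 + l/5)*(6 + l) (Q(l) = (l/l + l/5)*(l + 6) = (1 + l*(⅕))*(6 + l) = (1 + l/5)*(6 + l))
(Q(-19) - 1413)*X(-14) = ((6 + (⅕)*(-19)² + (11/5)*(-19)) - 1413)*1 = ((6 + (⅕)*361 - 209/5) - 1413)*1 = ((6 + 361/5 - 209/5) - 1413)*1 = (182/5 - 1413)*1 = -6883/5*1 = -6883/5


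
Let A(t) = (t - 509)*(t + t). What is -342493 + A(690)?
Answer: -92713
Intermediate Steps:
A(t) = 2*t*(-509 + t) (A(t) = (-509 + t)*(2*t) = 2*t*(-509 + t))
-342493 + A(690) = -342493 + 2*690*(-509 + 690) = -342493 + 2*690*181 = -342493 + 249780 = -92713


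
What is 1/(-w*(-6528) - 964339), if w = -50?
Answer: -1/1290739 ≈ -7.7475e-7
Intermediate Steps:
1/(-w*(-6528) - 964339) = 1/(-(-50)*(-6528) - 964339) = 1/(-1*326400 - 964339) = 1/(-326400 - 964339) = 1/(-1290739) = -1/1290739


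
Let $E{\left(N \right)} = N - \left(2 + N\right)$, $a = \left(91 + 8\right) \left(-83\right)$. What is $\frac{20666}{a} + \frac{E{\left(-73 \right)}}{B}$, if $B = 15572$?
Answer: $- \frac{160913693}{63977562} \approx -2.5152$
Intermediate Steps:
$a = -8217$ ($a = 99 \left(-83\right) = -8217$)
$E{\left(N \right)} = -2$ ($E{\left(N \right)} = N - \left(2 + N\right) = -2$)
$\frac{20666}{a} + \frac{E{\left(-73 \right)}}{B} = \frac{20666}{-8217} - \frac{2}{15572} = 20666 \left(- \frac{1}{8217}\right) - \frac{1}{7786} = - \frac{20666}{8217} - \frac{1}{7786} = - \frac{160913693}{63977562}$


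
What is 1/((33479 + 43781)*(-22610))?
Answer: -1/1746848600 ≈ -5.7246e-10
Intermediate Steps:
1/((33479 + 43781)*(-22610)) = -1/22610/77260 = (1/77260)*(-1/22610) = -1/1746848600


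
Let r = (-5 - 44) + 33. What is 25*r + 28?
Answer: -372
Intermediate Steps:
r = -16 (r = -49 + 33 = -16)
25*r + 28 = 25*(-16) + 28 = -400 + 28 = -372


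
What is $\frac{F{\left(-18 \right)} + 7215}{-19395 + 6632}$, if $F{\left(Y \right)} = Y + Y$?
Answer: $- \frac{7179}{12763} \approx -0.56249$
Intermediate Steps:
$F{\left(Y \right)} = 2 Y$
$\frac{F{\left(-18 \right)} + 7215}{-19395 + 6632} = \frac{2 \left(-18\right) + 7215}{-19395 + 6632} = \frac{-36 + 7215}{-12763} = 7179 \left(- \frac{1}{12763}\right) = - \frac{7179}{12763}$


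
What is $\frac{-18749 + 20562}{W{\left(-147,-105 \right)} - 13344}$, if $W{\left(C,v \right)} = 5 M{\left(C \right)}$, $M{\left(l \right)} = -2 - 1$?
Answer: $- \frac{1813}{13359} \approx -0.13571$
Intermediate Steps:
$M{\left(l \right)} = -3$
$W{\left(C,v \right)} = -15$ ($W{\left(C,v \right)} = 5 \left(-3\right) = -15$)
$\frac{-18749 + 20562}{W{\left(-147,-105 \right)} - 13344} = \frac{-18749 + 20562}{-15 - 13344} = \frac{1813}{-13359} = 1813 \left(- \frac{1}{13359}\right) = - \frac{1813}{13359}$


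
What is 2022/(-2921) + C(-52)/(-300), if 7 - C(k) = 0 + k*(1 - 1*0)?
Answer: -778939/876300 ≈ -0.88890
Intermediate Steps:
C(k) = 7 - k (C(k) = 7 - (0 + k*(1 - 1*0)) = 7 - (0 + k*(1 + 0)) = 7 - (0 + k*1) = 7 - (0 + k) = 7 - k)
2022/(-2921) + C(-52)/(-300) = 2022/(-2921) + (7 - 1*(-52))/(-300) = 2022*(-1/2921) + (7 + 52)*(-1/300) = -2022/2921 + 59*(-1/300) = -2022/2921 - 59/300 = -778939/876300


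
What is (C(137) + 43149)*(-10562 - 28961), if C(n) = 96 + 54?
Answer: -1711306377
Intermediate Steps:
C(n) = 150
(C(137) + 43149)*(-10562 - 28961) = (150 + 43149)*(-10562 - 28961) = 43299*(-39523) = -1711306377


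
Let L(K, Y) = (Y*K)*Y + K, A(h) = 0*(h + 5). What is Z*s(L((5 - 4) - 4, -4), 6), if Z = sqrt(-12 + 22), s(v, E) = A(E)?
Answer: 0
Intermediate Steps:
A(h) = 0 (A(h) = 0*(5 + h) = 0)
L(K, Y) = K + K*Y**2 (L(K, Y) = (K*Y)*Y + K = K*Y**2 + K = K + K*Y**2)
s(v, E) = 0
Z = sqrt(10) ≈ 3.1623
Z*s(L((5 - 4) - 4, -4), 6) = sqrt(10)*0 = 0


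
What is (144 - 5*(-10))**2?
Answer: 37636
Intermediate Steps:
(144 - 5*(-10))**2 = (144 + 50)**2 = 194**2 = 37636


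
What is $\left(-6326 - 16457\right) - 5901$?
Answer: $-28684$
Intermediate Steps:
$\left(-6326 - 16457\right) - 5901 = -22783 - 5901 = -28684$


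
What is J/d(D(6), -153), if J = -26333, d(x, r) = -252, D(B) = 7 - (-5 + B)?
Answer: 26333/252 ≈ 104.50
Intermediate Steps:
D(B) = 12 - B (D(B) = 7 + (5 - B) = 12 - B)
J/d(D(6), -153) = -26333/(-252) = -26333*(-1/252) = 26333/252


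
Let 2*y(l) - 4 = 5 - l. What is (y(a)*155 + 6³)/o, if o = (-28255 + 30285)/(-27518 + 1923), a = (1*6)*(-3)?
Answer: -23634423/812 ≈ -29106.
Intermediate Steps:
a = -18 (a = 6*(-3) = -18)
y(l) = 9/2 - l/2 (y(l) = 2 + (5 - l)/2 = 2 + (5/2 - l/2) = 9/2 - l/2)
o = -406/5119 (o = 2030/(-25595) = 2030*(-1/25595) = -406/5119 ≈ -0.079312)
(y(a)*155 + 6³)/o = ((9/2 - ½*(-18))*155 + 6³)/(-406/5119) = ((9/2 + 9)*155 + 216)*(-5119/406) = ((27/2)*155 + 216)*(-5119/406) = (4185/2 + 216)*(-5119/406) = (4617/2)*(-5119/406) = -23634423/812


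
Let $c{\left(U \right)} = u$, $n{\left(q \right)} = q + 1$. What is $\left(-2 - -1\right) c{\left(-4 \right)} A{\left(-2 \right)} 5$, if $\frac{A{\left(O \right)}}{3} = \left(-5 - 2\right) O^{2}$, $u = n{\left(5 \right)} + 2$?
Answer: $3360$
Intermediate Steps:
$n{\left(q \right)} = 1 + q$
$u = 8$ ($u = \left(1 + 5\right) + 2 = 6 + 2 = 8$)
$c{\left(U \right)} = 8$
$A{\left(O \right)} = - 21 O^{2}$ ($A{\left(O \right)} = 3 \left(-5 - 2\right) O^{2} = 3 \left(- 7 O^{2}\right) = - 21 O^{2}$)
$\left(-2 - -1\right) c{\left(-4 \right)} A{\left(-2 \right)} 5 = \left(-2 - -1\right) 8 - 21 \left(-2\right)^{2} \cdot 5 = \left(-2 + 1\right) 8 \left(-21\right) 4 \cdot 5 = \left(-1\right) 8 \left(\left(-84\right) 5\right) = \left(-8\right) \left(-420\right) = 3360$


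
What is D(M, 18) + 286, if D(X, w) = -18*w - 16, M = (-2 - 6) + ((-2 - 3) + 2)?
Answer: -54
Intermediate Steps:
M = -11 (M = -8 + (-5 + 2) = -8 - 3 = -11)
D(X, w) = -16 - 18*w
D(M, 18) + 286 = (-16 - 18*18) + 286 = (-16 - 324) + 286 = -340 + 286 = -54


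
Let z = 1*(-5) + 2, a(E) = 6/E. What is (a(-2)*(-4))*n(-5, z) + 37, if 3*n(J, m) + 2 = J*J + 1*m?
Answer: 117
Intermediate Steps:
z = -3 (z = -5 + 2 = -3)
n(J, m) = -⅔ + m/3 + J²/3 (n(J, m) = -⅔ + (J*J + 1*m)/3 = -⅔ + (J² + m)/3 = -⅔ + (m + J²)/3 = -⅔ + (m/3 + J²/3) = -⅔ + m/3 + J²/3)
(a(-2)*(-4))*n(-5, z) + 37 = ((6/(-2))*(-4))*(-⅔ + (⅓)*(-3) + (⅓)*(-5)²) + 37 = ((6*(-½))*(-4))*(-⅔ - 1 + (⅓)*25) + 37 = (-3*(-4))*(-⅔ - 1 + 25/3) + 37 = 12*(20/3) + 37 = 80 + 37 = 117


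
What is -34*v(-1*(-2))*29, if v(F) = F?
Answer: -1972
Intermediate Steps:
-34*v(-1*(-2))*29 = -(-34)*(-2)*29 = -34*2*29 = -68*29 = -1972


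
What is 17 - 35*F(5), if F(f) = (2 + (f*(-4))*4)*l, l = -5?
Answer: -13633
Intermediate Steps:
F(f) = -10 + 80*f (F(f) = (2 + (f*(-4))*4)*(-5) = (2 - 4*f*4)*(-5) = (2 - 16*f)*(-5) = -10 + 80*f)
17 - 35*F(5) = 17 - 35*(-10 + 80*5) = 17 - 35*(-10 + 400) = 17 - 35*390 = 17 - 13650 = -13633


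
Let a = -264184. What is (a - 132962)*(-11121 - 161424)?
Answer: 68525556570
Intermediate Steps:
(a - 132962)*(-11121 - 161424) = (-264184 - 132962)*(-11121 - 161424) = -397146*(-172545) = 68525556570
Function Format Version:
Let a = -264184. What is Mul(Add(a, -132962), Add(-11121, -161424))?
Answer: 68525556570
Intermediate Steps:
Mul(Add(a, -132962), Add(-11121, -161424)) = Mul(Add(-264184, -132962), Add(-11121, -161424)) = Mul(-397146, -172545) = 68525556570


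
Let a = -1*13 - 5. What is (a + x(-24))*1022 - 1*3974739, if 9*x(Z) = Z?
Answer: -11987581/3 ≈ -3.9959e+6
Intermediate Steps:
a = -18 (a = -13 - 5 = -18)
x(Z) = Z/9
(a + x(-24))*1022 - 1*3974739 = (-18 + (1/9)*(-24))*1022 - 1*3974739 = (-18 - 8/3)*1022 - 3974739 = -62/3*1022 - 3974739 = -63364/3 - 3974739 = -11987581/3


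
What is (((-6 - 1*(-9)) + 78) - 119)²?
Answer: 1444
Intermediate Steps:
(((-6 - 1*(-9)) + 78) - 119)² = (((-6 + 9) + 78) - 119)² = ((3 + 78) - 119)² = (81 - 119)² = (-38)² = 1444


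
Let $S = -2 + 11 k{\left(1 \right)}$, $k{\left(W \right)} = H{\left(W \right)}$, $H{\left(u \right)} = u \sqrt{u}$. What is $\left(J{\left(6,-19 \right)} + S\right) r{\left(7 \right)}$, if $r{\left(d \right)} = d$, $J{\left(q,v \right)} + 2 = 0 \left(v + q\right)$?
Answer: $49$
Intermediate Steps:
$H{\left(u \right)} = u^{\frac{3}{2}}$
$J{\left(q,v \right)} = -2$ ($J{\left(q,v \right)} = -2 + 0 \left(v + q\right) = -2 + 0 \left(q + v\right) = -2 + 0 = -2$)
$k{\left(W \right)} = W^{\frac{3}{2}}$
$S = 9$ ($S = -2 + 11 \cdot 1^{\frac{3}{2}} = -2 + 11 \cdot 1 = -2 + 11 = 9$)
$\left(J{\left(6,-19 \right)} + S\right) r{\left(7 \right)} = \left(-2 + 9\right) 7 = 7 \cdot 7 = 49$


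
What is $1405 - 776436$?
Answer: $-775031$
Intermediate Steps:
$1405 - 776436 = -775031$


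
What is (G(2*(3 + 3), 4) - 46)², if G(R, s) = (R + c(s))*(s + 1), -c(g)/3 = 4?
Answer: 2116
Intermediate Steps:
c(g) = -12 (c(g) = -3*4 = -12)
G(R, s) = (1 + s)*(-12 + R) (G(R, s) = (R - 12)*(s + 1) = (-12 + R)*(1 + s) = (1 + s)*(-12 + R))
(G(2*(3 + 3), 4) - 46)² = ((-12 + 2*(3 + 3) - 12*4 + (2*(3 + 3))*4) - 46)² = ((-12 + 2*6 - 48 + (2*6)*4) - 46)² = ((-12 + 12 - 48 + 12*4) - 46)² = ((-12 + 12 - 48 + 48) - 46)² = (0 - 46)² = (-46)² = 2116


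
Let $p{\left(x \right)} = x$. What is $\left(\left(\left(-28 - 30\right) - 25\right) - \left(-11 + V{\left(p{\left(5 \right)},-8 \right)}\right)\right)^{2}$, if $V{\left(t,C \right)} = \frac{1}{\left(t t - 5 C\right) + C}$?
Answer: $\frac{16851025}{3249} \approx 5186.5$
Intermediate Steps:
$V{\left(t,C \right)} = \frac{1}{t^{2} - 4 C}$ ($V{\left(t,C \right)} = \frac{1}{\left(t^{2} - 5 C\right) + C} = \frac{1}{t^{2} - 4 C}$)
$\left(\left(\left(-28 - 30\right) - 25\right) - \left(-11 + V{\left(p{\left(5 \right)},-8 \right)}\right)\right)^{2} = \left(\left(\left(-28 - 30\right) - 25\right) + \left(11 - \frac{1}{5^{2} - -32}\right)\right)^{2} = \left(\left(-58 - 25\right) + \left(11 - \frac{1}{25 + 32}\right)\right)^{2} = \left(-83 + \left(11 - \frac{1}{57}\right)\right)^{2} = \left(-83 + \frac{626}{57}\right)^{2} = \left(- \frac{4105}{57}\right)^{2} = \frac{16851025}{3249}$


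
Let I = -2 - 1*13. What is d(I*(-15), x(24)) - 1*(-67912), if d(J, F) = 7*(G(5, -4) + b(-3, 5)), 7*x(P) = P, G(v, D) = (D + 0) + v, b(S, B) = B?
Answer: 67954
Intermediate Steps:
G(v, D) = D + v
x(P) = P/7
I = -15 (I = -2 - 13 = -15)
d(J, F) = 42 (d(J, F) = 7*((-4 + 5) + 5) = 7*(1 + 5) = 7*6 = 42)
d(I*(-15), x(24)) - 1*(-67912) = 42 - 1*(-67912) = 42 + 67912 = 67954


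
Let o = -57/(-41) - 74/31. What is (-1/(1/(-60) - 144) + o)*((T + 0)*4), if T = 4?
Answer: -173950192/10982711 ≈ -15.839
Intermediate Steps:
o = -1267/1271 (o = -57*(-1/41) - 74*1/31 = 57/41 - 74/31 = -1267/1271 ≈ -0.99685)
(-1/(1/(-60) - 144) + o)*((T + 0)*4) = (-1/(1/(-60) - 144) - 1267/1271)*((4 + 0)*4) = (-1/(-1/60 - 144) - 1267/1271)*(4*4) = (-1/(-8641/60) - 1267/1271)*16 = (-1*(-60/8641) - 1267/1271)*16 = (60/8641 - 1267/1271)*16 = -10871887/10982711*16 = -173950192/10982711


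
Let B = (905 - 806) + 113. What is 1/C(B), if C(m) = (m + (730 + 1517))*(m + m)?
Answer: 1/1042616 ≈ 9.5913e-7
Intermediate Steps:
B = 212 (B = 99 + 113 = 212)
C(m) = 2*m*(2247 + m) (C(m) = (m + 2247)*(2*m) = (2247 + m)*(2*m) = 2*m*(2247 + m))
1/C(B) = 1/(2*212*(2247 + 212)) = 1/(2*212*2459) = 1/1042616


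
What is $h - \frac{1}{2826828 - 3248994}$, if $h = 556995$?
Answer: $\frac{235144351171}{422166} \approx 5.57 \cdot 10^{5}$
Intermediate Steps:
$h - \frac{1}{2826828 - 3248994} = 556995 - \frac{1}{2826828 - 3248994} = 556995 - \frac{1}{-422166} = 556995 - - \frac{1}{422166} = 556995 + \frac{1}{422166} = \frac{235144351171}{422166}$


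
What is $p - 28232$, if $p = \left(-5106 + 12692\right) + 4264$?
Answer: $-16382$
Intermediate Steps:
$p = 11850$ ($p = 7586 + 4264 = 11850$)
$p - 28232 = 11850 - 28232 = -16382$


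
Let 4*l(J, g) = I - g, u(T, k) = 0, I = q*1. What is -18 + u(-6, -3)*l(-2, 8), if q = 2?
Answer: -18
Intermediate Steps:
I = 2 (I = 2*1 = 2)
l(J, g) = ½ - g/4 (l(J, g) = (2 - g)/4 = ½ - g/4)
-18 + u(-6, -3)*l(-2, 8) = -18 + 0*(½ - ¼*8) = -18 + 0*(½ - 2) = -18 + 0*(-3/2) = -18 + 0 = -18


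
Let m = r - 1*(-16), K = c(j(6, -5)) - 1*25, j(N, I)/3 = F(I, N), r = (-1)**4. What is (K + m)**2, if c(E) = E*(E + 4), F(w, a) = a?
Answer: 150544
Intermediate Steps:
r = 1
j(N, I) = 3*N
c(E) = E*(4 + E)
K = 371 (K = (3*6)*(4 + 3*6) - 1*25 = 18*(4 + 18) - 25 = 18*22 - 25 = 396 - 25 = 371)
m = 17 (m = 1 - 1*(-16) = 1 + 16 = 17)
(K + m)**2 = (371 + 17)**2 = 388**2 = 150544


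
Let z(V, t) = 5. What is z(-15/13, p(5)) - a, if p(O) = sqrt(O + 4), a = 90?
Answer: -85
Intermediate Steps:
p(O) = sqrt(4 + O)
z(-15/13, p(5)) - a = 5 - 1*90 = 5 - 90 = -85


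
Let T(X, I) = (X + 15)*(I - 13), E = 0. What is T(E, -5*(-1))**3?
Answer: -1728000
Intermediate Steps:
T(X, I) = (-13 + I)*(15 + X) (T(X, I) = (15 + X)*(-13 + I) = (-13 + I)*(15 + X))
T(E, -5*(-1))**3 = (-195 - 13*0 + 15*(-5*(-1)) - 5*(-1)*0)**3 = (-195 + 0 + 15*5 + 5*0)**3 = (-195 + 0 + 75 + 0)**3 = (-120)**3 = -1728000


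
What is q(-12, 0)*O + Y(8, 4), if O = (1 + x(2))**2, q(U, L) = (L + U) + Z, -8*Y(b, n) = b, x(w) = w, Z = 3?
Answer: -82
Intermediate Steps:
Y(b, n) = -b/8
q(U, L) = 3 + L + U (q(U, L) = (L + U) + 3 = 3 + L + U)
O = 9 (O = (1 + 2)**2 = 3**2 = 9)
q(-12, 0)*O + Y(8, 4) = (3 + 0 - 12)*9 - 1/8*8 = -9*9 - 1 = -81 - 1 = -82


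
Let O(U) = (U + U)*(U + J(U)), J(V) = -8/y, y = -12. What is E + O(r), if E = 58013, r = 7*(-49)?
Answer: 878561/3 ≈ 2.9285e+5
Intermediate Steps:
r = -343
J(V) = 2/3 (J(V) = -8/(-12) = -8*(-1/12) = 2/3)
O(U) = 2*U*(2/3 + U) (O(U) = (U + U)*(U + 2/3) = (2*U)*(2/3 + U) = 2*U*(2/3 + U))
E + O(r) = 58013 + (2/3)*(-343)*(2 + 3*(-343)) = 58013 + (2/3)*(-343)*(2 - 1029) = 58013 + (2/3)*(-343)*(-1027) = 58013 + 704522/3 = 878561/3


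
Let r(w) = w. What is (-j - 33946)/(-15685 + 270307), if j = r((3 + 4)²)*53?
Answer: -12181/84874 ≈ -0.14352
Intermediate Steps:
j = 2597 (j = (3 + 4)²*53 = 7²*53 = 49*53 = 2597)
(-j - 33946)/(-15685 + 270307) = (-1*2597 - 33946)/(-15685 + 270307) = (-2597 - 33946)/254622 = -36543*1/254622 = -12181/84874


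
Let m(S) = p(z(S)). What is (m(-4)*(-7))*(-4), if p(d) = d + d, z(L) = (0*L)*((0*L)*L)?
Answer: 0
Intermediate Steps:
z(L) = 0 (z(L) = 0*(0*L) = 0*0 = 0)
p(d) = 2*d
m(S) = 0 (m(S) = 2*0 = 0)
(m(-4)*(-7))*(-4) = (0*(-7))*(-4) = 0*(-4) = 0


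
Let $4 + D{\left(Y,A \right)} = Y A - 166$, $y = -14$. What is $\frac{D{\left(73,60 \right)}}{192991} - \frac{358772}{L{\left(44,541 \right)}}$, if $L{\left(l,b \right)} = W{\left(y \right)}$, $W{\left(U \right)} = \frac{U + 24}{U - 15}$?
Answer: $\frac{1003976643304}{964955} \approx 1.0404 \cdot 10^{6}$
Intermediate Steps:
$D{\left(Y,A \right)} = -170 + A Y$ ($D{\left(Y,A \right)} = -4 + \left(Y A - 166\right) = -4 + \left(A Y - 166\right) = -4 + \left(-166 + A Y\right) = -170 + A Y$)
$W{\left(U \right)} = \frac{24 + U}{-15 + U}$
$L{\left(l,b \right)} = - \frac{10}{29}$ ($L{\left(l,b \right)} = \frac{24 - 14}{-15 - 14} = \frac{1}{-29} \cdot 10 = \left(- \frac{1}{29}\right) 10 = - \frac{10}{29}$)
$\frac{D{\left(73,60 \right)}}{192991} - \frac{358772}{L{\left(44,541 \right)}} = \frac{-170 + 60 \cdot 73}{192991} - \frac{358772}{- \frac{10}{29}} = \left(-170 + 4380\right) \frac{1}{192991} - - \frac{5202194}{5} = 4210 \cdot \frac{1}{192991} + \frac{5202194}{5} = \frac{4210}{192991} + \frac{5202194}{5} = \frac{1003976643304}{964955}$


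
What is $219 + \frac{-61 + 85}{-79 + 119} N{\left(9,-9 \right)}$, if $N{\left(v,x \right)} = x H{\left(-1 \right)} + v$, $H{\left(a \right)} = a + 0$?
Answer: $\frac{1149}{5} \approx 229.8$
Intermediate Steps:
$H{\left(a \right)} = a$
$N{\left(v,x \right)} = v - x$ ($N{\left(v,x \right)} = x \left(-1\right) + v = - x + v = v - x$)
$219 + \frac{-61 + 85}{-79 + 119} N{\left(9,-9 \right)} = 219 + \frac{-61 + 85}{-79 + 119} \left(9 - -9\right) = 219 + \frac{24}{40} \left(9 + 9\right) = 219 + 24 \cdot \frac{1}{40} \cdot 18 = 219 + \frac{3}{5} \cdot 18 = 219 + \frac{54}{5} = \frac{1149}{5}$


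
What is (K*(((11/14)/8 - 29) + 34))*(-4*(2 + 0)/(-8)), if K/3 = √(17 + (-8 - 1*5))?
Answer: 1713/56 ≈ 30.589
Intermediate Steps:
K = 6 (K = 3*√(17 + (-8 - 1*5)) = 3*√(17 + (-8 - 5)) = 3*√(17 - 13) = 3*√4 = 3*2 = 6)
(K*(((11/14)/8 - 29) + 34))*(-4*(2 + 0)/(-8)) = (6*(((11/14)/8 - 29) + 34))*(-4*(2 + 0)/(-8)) = (6*(((11*(1/14))*(⅛) - 29) + 34))*(-4*2*(-⅛)) = (6*(((11/14)*(⅛) - 29) + 34))*(-8*(-⅛)) = (6*((11/112 - 29) + 34))*1 = (6*(-3237/112 + 34))*1 = (6*(571/112))*1 = (1713/56)*1 = 1713/56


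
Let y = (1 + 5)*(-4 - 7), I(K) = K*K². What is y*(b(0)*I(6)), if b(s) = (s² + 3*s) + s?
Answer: 0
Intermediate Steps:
b(s) = s² + 4*s
I(K) = K³
y = -66 (y = 6*(-11) = -66)
y*(b(0)*I(6)) = -66*0*(4 + 0)*6³ = -66*0*4*216 = -0*216 = -66*0 = 0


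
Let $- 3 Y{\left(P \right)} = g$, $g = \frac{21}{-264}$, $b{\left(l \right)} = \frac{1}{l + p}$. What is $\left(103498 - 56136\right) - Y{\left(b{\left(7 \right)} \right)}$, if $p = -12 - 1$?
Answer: $\frac{12503561}{264} \approx 47362.0$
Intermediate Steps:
$p = -13$ ($p = -12 - 1 = -13$)
$b{\left(l \right)} = \frac{1}{-13 + l}$ ($b{\left(l \right)} = \frac{1}{l - 13} = \frac{1}{-13 + l}$)
$g = - \frac{7}{88}$ ($g = 21 \left(- \frac{1}{264}\right) = - \frac{7}{88} \approx -0.079545$)
$Y{\left(P \right)} = \frac{7}{264}$ ($Y{\left(P \right)} = \left(- \frac{1}{3}\right) \left(- \frac{7}{88}\right) = \frac{7}{264}$)
$\left(103498 - 56136\right) - Y{\left(b{\left(7 \right)} \right)} = \left(103498 - 56136\right) - \frac{7}{264} = 47362 - \frac{7}{264} = \frac{12503561}{264}$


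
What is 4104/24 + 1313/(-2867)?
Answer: 488944/2867 ≈ 170.54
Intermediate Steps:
4104/24 + 1313/(-2867) = 4104*(1/24) + 1313*(-1/2867) = 171 - 1313/2867 = 488944/2867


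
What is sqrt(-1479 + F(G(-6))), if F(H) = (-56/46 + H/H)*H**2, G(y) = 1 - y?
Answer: I*sqrt(788026)/23 ≈ 38.596*I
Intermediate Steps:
F(H) = -5*H**2/23 (F(H) = (-56*1/46 + 1)*H**2 = (-28/23 + 1)*H**2 = -5*H**2/23)
sqrt(-1479 + F(G(-6))) = sqrt(-1479 - 5*(1 - 1*(-6))**2/23) = sqrt(-1479 - 5*(1 + 6)**2/23) = sqrt(-1479 - 5/23*7**2) = sqrt(-1479 - 5/23*49) = sqrt(-1479 - 245/23) = sqrt(-34262/23) = I*sqrt(788026)/23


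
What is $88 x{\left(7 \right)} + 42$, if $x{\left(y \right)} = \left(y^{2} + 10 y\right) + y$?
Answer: $11130$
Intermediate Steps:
$x{\left(y \right)} = y^{2} + 11 y$
$88 x{\left(7 \right)} + 42 = 88 \cdot 7 \left(11 + 7\right) + 42 = 88 \cdot 7 \cdot 18 + 42 = 88 \cdot 126 + 42 = 11088 + 42 = 11130$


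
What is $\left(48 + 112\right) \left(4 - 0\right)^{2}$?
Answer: $2560$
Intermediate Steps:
$\left(48 + 112\right) \left(4 - 0\right)^{2} = 160 \left(4 + 0\right)^{2} = 160 \cdot 4^{2} = 160 \cdot 16 = 2560$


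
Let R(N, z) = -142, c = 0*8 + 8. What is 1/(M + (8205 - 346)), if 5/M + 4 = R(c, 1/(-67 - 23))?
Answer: 146/1147409 ≈ 0.00012724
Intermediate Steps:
c = 8 (c = 0 + 8 = 8)
M = -5/146 (M = 5/(-4 - 142) = 5/(-146) = 5*(-1/146) = -5/146 ≈ -0.034247)
1/(M + (8205 - 346)) = 1/(-5/146 + (8205 - 346)) = 1/(-5/146 + 7859) = 1/(1147409/146) = 146/1147409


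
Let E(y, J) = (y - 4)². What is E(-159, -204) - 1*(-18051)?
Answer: 44620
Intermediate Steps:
E(y, J) = (-4 + y)²
E(-159, -204) - 1*(-18051) = (-4 - 159)² - 1*(-18051) = (-163)² + 18051 = 26569 + 18051 = 44620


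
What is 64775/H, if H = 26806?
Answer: 64775/26806 ≈ 2.4164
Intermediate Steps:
64775/H = 64775/26806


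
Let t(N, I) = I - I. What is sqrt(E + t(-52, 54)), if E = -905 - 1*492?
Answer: I*sqrt(1397) ≈ 37.376*I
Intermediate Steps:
t(N, I) = 0
E = -1397 (E = -905 - 492 = -1397)
sqrt(E + t(-52, 54)) = sqrt(-1397 + 0) = sqrt(-1397) = I*sqrt(1397)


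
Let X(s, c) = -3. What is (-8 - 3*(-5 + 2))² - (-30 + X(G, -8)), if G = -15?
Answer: 34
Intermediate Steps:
(-8 - 3*(-5 + 2))² - (-30 + X(G, -8)) = (-8 - 3*(-5 + 2))² - (-30 - 3) = (-8 - 3*(-3))² - 1*(-33) = (-8 + 9)² + 33 = 1² + 33 = 1 + 33 = 34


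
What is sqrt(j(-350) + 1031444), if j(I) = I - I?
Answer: 2*sqrt(257861) ≈ 1015.6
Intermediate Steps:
j(I) = 0
sqrt(j(-350) + 1031444) = sqrt(0 + 1031444) = sqrt(1031444) = 2*sqrt(257861)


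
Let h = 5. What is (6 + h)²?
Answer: 121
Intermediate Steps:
(6 + h)² = (6 + 5)² = 11² = 121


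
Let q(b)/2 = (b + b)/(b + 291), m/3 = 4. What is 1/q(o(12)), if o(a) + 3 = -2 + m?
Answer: 149/14 ≈ 10.643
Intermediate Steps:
m = 12 (m = 3*4 = 12)
o(a) = 7 (o(a) = -3 + (-2 + 12) = -3 + 10 = 7)
q(b) = 4*b/(291 + b) (q(b) = 2*((b + b)/(b + 291)) = 2*((2*b)/(291 + b)) = 2*(2*b/(291 + b)) = 4*b/(291 + b))
1/q(o(12)) = 1/(4*7/(291 + 7)) = 1/(4*7/298) = 1/(4*7*(1/298)) = 1/(14/149) = 149/14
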